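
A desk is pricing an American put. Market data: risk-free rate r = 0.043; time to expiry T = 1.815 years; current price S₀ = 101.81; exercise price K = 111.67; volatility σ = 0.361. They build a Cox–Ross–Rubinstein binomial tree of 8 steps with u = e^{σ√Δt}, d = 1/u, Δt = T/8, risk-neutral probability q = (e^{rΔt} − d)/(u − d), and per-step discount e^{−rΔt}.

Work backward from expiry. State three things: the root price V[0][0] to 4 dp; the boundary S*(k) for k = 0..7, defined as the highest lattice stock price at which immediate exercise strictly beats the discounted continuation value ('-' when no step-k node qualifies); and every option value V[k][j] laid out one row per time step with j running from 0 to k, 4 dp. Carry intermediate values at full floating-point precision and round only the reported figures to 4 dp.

price = 22.1655
boundary = - - - 60.7800 72.1834 60.7800 72.1834 85.7262
tree:
22.1655
30.1961 14.1022
39.8789 20.5440 7.5600
50.8900 29.0147 11.9816 3.0265
60.4919 39.4866 18.5024 5.3129 0.6645
68.5770 50.8900 27.6357 9.1966 1.3043 0.0000
75.3847 60.4919 39.4866 15.6342 2.5598 0.0000 0.0000
81.1170 68.5770 50.8900 25.9438 5.0239 0.0000 0.0000 0.0000
85.9437 75.3847 60.4919 39.4866 9.8600 0.0000 0.0000 0.0000 0.0000

Δt=0.22687  u=1.18762  d=0.84202  q=0.48548  discount=0.99029
step 8 (expiry): payoffs max(K−S,0) = 85.9437 75.3847 60.4919 39.4866 9.8600 0.0000 0.0000 0.0000 0.0000
step 7: (k=7,j=0): S=30.5530, (K−S)⁺=81.1170, hold=80.0329 ⇒ V=81.1170 exercise | (k=7,j=1): S=43.0930, (K−S)⁺=68.5770, hold=67.4928 ⇒ V=68.5770 exercise | (k=7,j=2): S=60.7800, (K−S)⁺=50.8900, hold=49.8059 ⇒ V=50.8900 exercise | (k=7,j=3): S=85.7262, (K−S)⁺=25.9438, hold=24.8596 ⇒ V=25.9438 exercise | (k=7,j=4): S=120.9114, (K−S)⁺=0.0000, hold=5.0239 ⇒ V=5.0239 continue | (k=7,j=5): S=170.5377, (K−S)⁺=0.0000, hold=0.0000 ⇒ V=0.0000 continue | (k=7,j=6): S=240.5325, (K−S)⁺=0.0000, hold=0.0000 ⇒ V=0.0000 continue | (k=7,j=7): S=339.2556, (K−S)⁺=0.0000, hold=0.0000 ⇒ V=0.0000 continue  boundary S*=85.7262
step 6: (k=6,j=0): S=36.2853, (K−S)⁺=75.3847, hold=74.3006 ⇒ V=75.3847 exercise | (k=6,j=1): S=51.1781, (K−S)⁺=60.4919, hold=59.4078 ⇒ V=60.4919 exercise | (k=6,j=2): S=72.1834, (K−S)⁺=39.4866, hold=38.4025 ⇒ V=39.4866 exercise | (k=6,j=3): S=101.8100, (K−S)⁺=9.8600, hold=15.6342 ⇒ V=15.6342 continue | (k=6,j=4): S=143.5965, (K−S)⁺=0.0000, hold=2.5598 ⇒ V=2.5598 continue | (k=6,j=5): S=202.5336, (K−S)⁺=0.0000, hold=0.0000 ⇒ V=0.0000 continue | (k=6,j=6): S=285.6606, (K−S)⁺=0.0000, hold=0.0000 ⇒ V=0.0000 continue  boundary S*=72.1834
step 5: (k=5,j=0): S=43.0930, (K−S)⁺=68.5770, hold=67.4928 ⇒ V=68.5770 exercise | (k=5,j=1): S=60.7800, (K−S)⁺=50.8900, hold=49.8059 ⇒ V=50.8900 exercise | (k=5,j=2): S=85.7262, (K−S)⁺=25.9438, hold=27.6357 ⇒ V=27.6357 continue | (k=5,j=3): S=120.9114, (K−S)⁺=0.0000, hold=9.1966 ⇒ V=9.1966 continue | (k=5,j=4): S=170.5377, (K−S)⁺=0.0000, hold=1.3043 ⇒ V=1.3043 continue | (k=5,j=5): S=240.5325, (K−S)⁺=0.0000, hold=0.0000 ⇒ V=0.0000 continue  boundary S*=60.7800
step 4: (k=4,j=0): S=51.1781, (K−S)⁺=60.4919, hold=59.4078 ⇒ V=60.4919 exercise | (k=4,j=1): S=72.1834, (K−S)⁺=39.4866, hold=39.2160 ⇒ V=39.4866 exercise | (k=4,j=2): S=101.8100, (K−S)⁺=9.8600, hold=18.5024 ⇒ V=18.5024 continue | (k=4,j=3): S=143.5965, (K−S)⁺=0.0000, hold=5.3129 ⇒ V=5.3129 continue | (k=4,j=4): S=202.5336, (K−S)⁺=0.0000, hold=0.6645 ⇒ V=0.6645 continue  boundary S*=72.1834
step 3: (k=3,j=0): S=60.7800, (K−S)⁺=50.8900, hold=49.8059 ⇒ V=50.8900 exercise | (k=3,j=1): S=85.7262, (K−S)⁺=25.9438, hold=29.0147 ⇒ V=29.0147 continue | (k=3,j=2): S=120.9114, (K−S)⁺=0.0000, hold=11.9816 ⇒ V=11.9816 continue | (k=3,j=3): S=170.5377, (K−S)⁺=0.0000, hold=3.0265 ⇒ V=3.0265 continue  boundary S*=60.7800
step 2: (k=2,j=0): S=72.1834, (K−S)⁺=39.4866, hold=39.8789 ⇒ V=39.8789 continue | (k=2,j=1): S=101.8100, (K−S)⁺=9.8600, hold=20.5440 ⇒ V=20.5440 continue | (k=2,j=2): S=143.5965, (K−S)⁺=0.0000, hold=7.5600 ⇒ V=7.5600 continue  boundary S*=-
step 1: (k=1,j=0): S=85.7262, (K−S)⁺=25.9438, hold=30.1961 ⇒ V=30.1961 continue | (k=1,j=1): S=120.9114, (K−S)⁺=0.0000, hold=14.1022 ⇒ V=14.1022 continue  boundary S*=-
step 0: (k=0,j=0): S=101.8100, (K−S)⁺=9.8600, hold=22.1655 ⇒ V=22.1655 continue  boundary S*=-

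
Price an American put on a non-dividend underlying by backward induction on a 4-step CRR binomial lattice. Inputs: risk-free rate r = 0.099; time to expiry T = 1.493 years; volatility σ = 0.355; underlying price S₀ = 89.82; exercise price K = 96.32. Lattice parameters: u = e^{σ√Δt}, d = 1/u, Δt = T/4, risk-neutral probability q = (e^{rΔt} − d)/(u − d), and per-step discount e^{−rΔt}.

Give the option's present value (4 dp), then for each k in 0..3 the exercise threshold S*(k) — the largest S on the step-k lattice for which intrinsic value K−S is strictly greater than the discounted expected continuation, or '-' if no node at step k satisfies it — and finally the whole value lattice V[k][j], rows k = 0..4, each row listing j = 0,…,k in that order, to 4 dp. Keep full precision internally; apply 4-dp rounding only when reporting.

params: Δt=0.37325 u=1.24220 d=0.80502 q=0.53209 e^(-rΔt)=0.96372
t_4 payoffs: 58.5970 38.1111 6.5000 0.0000 0.0000
t_3: node(3,0) S=46.8595 payoff=49.4605 vs cont=45.9662 → 49.4605 [stop]  node(3,1) S=72.3072 payoff=24.0128 vs cont=20.5186 → 24.0128 [stop]  node(3,2) S=111.5744 payoff=0.0000 vs cont=2.9310 → 2.9310 [wait]  node(3,3) S=172.1663 payoff=0.0000 vs cont=0.0000 → 0.0000 [wait]  ⇒ S*(3)=72.3072
t_2: node(2,0) S=58.2089 payoff=38.1111 vs cont=34.6168 → 38.1111 [stop]  node(2,1) S=89.8200 payoff=6.5000 vs cont=12.3311 → 12.3311 [wait]  node(2,2) S=138.5978 payoff=0.0000 vs cont=1.3217 → 1.3217 [wait]  ⇒ S*(2)=58.2089
t_1: node(1,0) S=72.3072 payoff=24.0128 vs cont=23.5088 → 24.0128 [stop]  node(1,1) S=111.5744 payoff=0.0000 vs cont=6.2382 → 6.2382 [wait]  ⇒ S*(1)=72.3072
t_0: node(0,0) S=89.8200 payoff=6.5000 vs cont=14.0270 → 14.0270 [wait]  ⇒ S*(0)=-

price = 14.0270
boundary = - 72.3072 58.2089 72.3072
tree:
14.0270
24.0128 6.2382
38.1111 12.3311 1.3217
49.4605 24.0128 2.9310 0.0000
58.5970 38.1111 6.5000 0.0000 0.0000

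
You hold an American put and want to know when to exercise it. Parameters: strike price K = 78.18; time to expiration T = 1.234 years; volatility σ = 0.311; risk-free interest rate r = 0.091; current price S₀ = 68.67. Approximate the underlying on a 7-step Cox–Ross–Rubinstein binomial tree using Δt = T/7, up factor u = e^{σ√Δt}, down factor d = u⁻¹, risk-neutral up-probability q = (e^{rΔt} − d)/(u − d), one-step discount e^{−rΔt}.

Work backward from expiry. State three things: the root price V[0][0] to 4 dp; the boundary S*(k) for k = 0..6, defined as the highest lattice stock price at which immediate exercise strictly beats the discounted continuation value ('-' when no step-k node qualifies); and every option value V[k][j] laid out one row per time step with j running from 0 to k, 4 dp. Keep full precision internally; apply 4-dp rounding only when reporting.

price = 11.9391
boundary = - 60.2640 52.8870 60.2640 52.8870 60.2640 68.6700
tree:
11.9391
17.9160 6.9855
25.2930 11.4119 3.2603
31.7670 17.9160 5.9730 0.9461
37.4485 25.2930 10.5961 2.0418 0.0000
42.4345 31.7670 17.9160 4.4065 0.0000 0.0000
46.8102 37.4485 25.2930 9.5100 0.0000 0.0000 0.0000
50.6502 42.4345 31.7670 17.9160 0.0000 0.0000 0.0000 0.0000

Δt=0.17629, u=1.13949, d=0.87759, q=0.52915, disc=e^(-rΔt)=0.98409
k=7 terminal: V=max(K-S,0) → 50.6502 42.4345 31.7670 17.9160 0.0000 0.0000 0.0000 0.0000
k=6: j=0 S=31.3698 intr=46.8102 cont=45.5660 V=46.8102[EX]; j=1 S=40.7315 intr=37.4485 cont=36.2043 V=37.4485[EX]; j=2 S=52.8870 intr=25.2930 cont=24.0489 V=25.2930[EX]; j=3 S=68.6700 intr=9.5100 cont=8.3015 V=9.5100[EX]; j=4 S=89.1631 intr=0.0000 cont=0.0000 V=0.0000[hold]; j=5 S=115.7720 intr=0.0000 cont=0.0000 V=0.0000[hold]; j=6 S=150.3218 intr=0.0000 cont=0.0000 V=0.0000[hold]  S*(6)=68.6700
k=5: j=0 S=35.7455 intr=42.4345 cont=41.1904 V=42.4345[EX]; j=1 S=46.4130 intr=31.7670 cont=30.5229 V=31.7670[EX]; j=2 S=60.2640 intr=17.9160 cont=16.6719 V=17.9160[EX]; j=3 S=78.2485 intr=0.0000 cont=4.4065 V=4.4065[hold]; j=4 S=101.6002 intr=0.0000 cont=0.0000 V=0.0000[hold]; j=5 S=131.9207 intr=0.0000 cont=0.0000 V=0.0000[hold]  S*(5)=60.2640
k=4: j=0 S=40.7315 intr=37.4485 cont=36.2043 V=37.4485[EX]; j=1 S=52.8870 intr=25.2930 cont=24.0489 V=25.2930[EX]; j=2 S=68.6700 intr=9.5100 cont=10.5961 V=10.5961[hold]; j=3 S=89.1631 intr=0.0000 cont=2.0418 V=2.0418[hold]; j=4 S=115.7720 intr=0.0000 cont=0.0000 V=0.0000[hold]  S*(4)=52.8870
k=3: j=0 S=46.4130 intr=31.7670 cont=30.5229 V=31.7670[EX]; j=1 S=60.2640 intr=17.9160 cont=17.2374 V=17.9160[EX]; j=2 S=78.2485 intr=0.0000 cont=5.9730 V=5.9730[hold]; j=3 S=101.6002 intr=0.0000 cont=0.9461 V=0.9461[hold]  S*(3)=60.2640
k=2: j=0 S=52.8870 intr=25.2930 cont=24.0489 V=25.2930[EX]; j=1 S=68.6700 intr=9.5100 cont=11.4119 V=11.4119[hold]; j=2 S=89.1631 intr=0.0000 cont=3.2603 V=3.2603[hold]  S*(2)=52.8870
k=1: j=0 S=60.2640 intr=17.9160 cont=17.6622 V=17.9160[EX]; j=1 S=78.2485 intr=0.0000 cont=6.9855 V=6.9855[hold]  S*(1)=60.2640
k=0: j=0 S=68.6700 intr=9.5100 cont=11.9391 V=11.9391[hold]  S*(0)=-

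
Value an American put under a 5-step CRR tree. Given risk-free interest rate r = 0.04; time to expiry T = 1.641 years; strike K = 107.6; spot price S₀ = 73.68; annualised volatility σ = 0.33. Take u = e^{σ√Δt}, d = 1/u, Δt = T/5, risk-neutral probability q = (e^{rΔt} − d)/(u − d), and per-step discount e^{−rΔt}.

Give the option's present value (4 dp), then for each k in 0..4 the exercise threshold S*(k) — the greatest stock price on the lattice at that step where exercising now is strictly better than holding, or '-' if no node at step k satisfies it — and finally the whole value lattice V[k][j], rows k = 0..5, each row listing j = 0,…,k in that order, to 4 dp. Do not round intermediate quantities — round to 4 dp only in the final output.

price = 34.9158
boundary = - 60.9881 50.4824 60.9881 73.6800
tree:
34.9158
46.6119 23.5721
57.1176 34.0037 13.2495
65.8135 46.6119 21.6768 4.7532
73.0115 57.1176 33.9200 9.3993 0.0000
78.9697 65.8135 46.6119 18.5868 0.0000 0.0000

Δt=0.32820  u=1.20810  d=0.82774  q=0.48762  discount=0.98696
step 5 (expiry): payoffs max(K−S,0) = 78.9697 65.8135 46.6119 18.5868 0.0000 0.0000
step 4: (k=4,j=0): S=34.5885, (K−S)⁺=73.0115, hold=71.6082 ⇒ V=73.0115 exercise | (k=4,j=1): S=50.4824, (K−S)⁺=57.1176, hold=55.7142 ⇒ V=57.1176 exercise | (k=4,j=2): S=73.6800, (K−S)⁺=33.9200, hold=32.5167 ⇒ V=33.9200 exercise | (k=4,j=3): S=107.5372, (K−S)⁺=0.0628, hold=9.3993 ⇒ V=9.3993 continue | (k=4,j=4): S=156.9524, (K−S)⁺=0.0000, hold=0.0000 ⇒ V=0.0000 continue  boundary S*=73.6800
step 3: (k=3,j=0): S=41.7865, (K−S)⁺=65.8135, hold=64.4102 ⇒ V=65.8135 exercise | (k=3,j=1): S=60.9881, (K−S)⁺=46.6119, hold=45.2086 ⇒ V=46.6119 exercise | (k=3,j=2): S=89.0132, (K−S)⁺=18.5868, hold=21.6768 ⇒ V=21.6768 continue | (k=3,j=3): S=129.9162, (K−S)⁺=0.0000, hold=4.7532 ⇒ V=4.7532 continue  boundary S*=60.9881
step 2: (k=2,j=0): S=50.4824, (K−S)⁺=57.1176, hold=55.7142 ⇒ V=57.1176 exercise | (k=2,j=1): S=73.6800, (K−S)⁺=33.9200, hold=34.0037 ⇒ V=34.0037 continue | (k=2,j=2): S=107.5372, (K−S)⁺=0.0628, hold=13.2495 ⇒ V=13.2495 continue  boundary S*=50.4824
step 1: (k=1,j=0): S=60.9881, (K−S)⁺=46.6119, hold=45.2489 ⇒ V=46.6119 exercise | (k=1,j=1): S=89.0132, (K−S)⁺=18.5868, hold=23.5721 ⇒ V=23.5721 continue  boundary S*=60.9881
step 0: (k=0,j=0): S=73.6800, (K−S)⁺=33.9200, hold=34.9158 ⇒ V=34.9158 continue  boundary S*=-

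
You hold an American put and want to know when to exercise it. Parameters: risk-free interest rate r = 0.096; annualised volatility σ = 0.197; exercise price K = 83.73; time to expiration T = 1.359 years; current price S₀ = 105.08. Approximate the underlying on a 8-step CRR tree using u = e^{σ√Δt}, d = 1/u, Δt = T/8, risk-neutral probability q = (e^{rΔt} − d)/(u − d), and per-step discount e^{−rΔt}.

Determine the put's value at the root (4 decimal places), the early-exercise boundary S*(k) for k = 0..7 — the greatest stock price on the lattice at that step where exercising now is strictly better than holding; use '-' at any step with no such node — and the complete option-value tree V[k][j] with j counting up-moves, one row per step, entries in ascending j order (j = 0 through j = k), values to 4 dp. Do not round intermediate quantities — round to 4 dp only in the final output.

Δt=0.16987  u=1.08458  d=0.92201  q=0.58085  discount=0.98382
step 8 (expiry): payoffs max(K−S,0) = 28.8494 19.1729 7.7902 0.0000 0.0000 0.0000 0.0000 0.0000 0.0000
step 7: (k=7,j=0): S=59.5225, (K−S)⁺=24.2075, hold=22.8531 ⇒ V=24.2075 exercise | (k=7,j=1): S=70.0175, (K−S)⁺=13.7125, hold=12.3581 ⇒ V=13.7125 exercise | (k=7,j=2): S=82.3630, (K−S)⁺=1.3670, hold=3.2125 ⇒ V=3.2125 continue | (k=7,j=3): S=96.8852, (K−S)⁺=0.0000, hold=0.0000 ⇒ V=0.0000 continue | (k=7,j=4): S=113.9680, (K−S)⁺=0.0000, hold=0.0000 ⇒ V=0.0000 continue | (k=7,j=5): S=134.0627, (K−S)⁺=0.0000, hold=0.0000 ⇒ V=0.0000 continue | (k=7,j=6): S=157.7006, (K−S)⁺=0.0000, hold=0.0000 ⇒ V=0.0000 continue | (k=7,j=7): S=185.5064, (K−S)⁺=0.0000, hold=0.0000 ⇒ V=0.0000 continue  boundary S*=70.0175
step 6: (k=6,j=0): S=64.5571, (K−S)⁺=19.1729, hold=17.8185 ⇒ V=19.1729 exercise | (k=6,j=1): S=75.9398, (K−S)⁺=7.7902, hold=7.4904 ⇒ V=7.7902 exercise | (k=6,j=2): S=89.3295, (K−S)⁺=0.0000, hold=1.3247 ⇒ V=1.3247 continue | (k=6,j=3): S=105.0800, (K−S)⁺=0.0000, hold=0.0000 ⇒ V=0.0000 continue | (k=6,j=4): S=123.6077, (K−S)⁺=0.0000, hold=0.0000 ⇒ V=0.0000 continue | (k=6,j=5): S=145.4021, (K−S)⁺=0.0000, hold=0.0000 ⇒ V=0.0000 continue | (k=6,j=6): S=171.0394, (K−S)⁺=0.0000, hold=0.0000 ⇒ V=0.0000 continue  boundary S*=75.9398
step 5: (k=5,j=0): S=70.0175, (K−S)⁺=13.7125, hold=12.3581 ⇒ V=13.7125 exercise | (k=5,j=1): S=82.3630, (K−S)⁺=1.3670, hold=3.9695 ⇒ V=3.9695 continue | (k=5,j=2): S=96.8852, (K−S)⁺=0.0000, hold=0.5463 ⇒ V=0.5463 continue | (k=5,j=3): S=113.9680, (K−S)⁺=0.0000, hold=0.0000 ⇒ V=0.0000 continue | (k=5,j=4): S=134.0627, (K−S)⁺=0.0000, hold=0.0000 ⇒ V=0.0000 continue | (k=5,j=5): S=157.7006, (K−S)⁺=0.0000, hold=0.0000 ⇒ V=0.0000 continue  boundary S*=70.0175
step 4: (k=4,j=0): S=75.9398, (K−S)⁺=7.7902, hold=7.9230 ⇒ V=7.9230 continue | (k=4,j=1): S=89.3295, (K−S)⁺=0.0000, hold=1.9491 ⇒ V=1.9491 continue | (k=4,j=2): S=105.0800, (K−S)⁺=0.0000, hold=0.2253 ⇒ V=0.2253 continue | (k=4,j=3): S=123.6077, (K−S)⁺=0.0000, hold=0.0000 ⇒ V=0.0000 continue | (k=4,j=4): S=145.4021, (K−S)⁺=0.0000, hold=0.0000 ⇒ V=0.0000 continue  boundary S*=-
step 3: (k=3,j=0): S=82.3630, (K−S)⁺=1.3670, hold=4.3810 ⇒ V=4.3810 continue | (k=3,j=1): S=96.8852, (K−S)⁺=0.0000, hold=0.9325 ⇒ V=0.9325 continue | (k=3,j=2): S=113.9680, (K−S)⁺=0.0000, hold=0.0929 ⇒ V=0.0929 continue | (k=3,j=3): S=134.0627, (K−S)⁺=0.0000, hold=0.0000 ⇒ V=0.0000 continue  boundary S*=-
step 2: (k=2,j=0): S=89.3295, (K−S)⁺=0.0000, hold=2.3395 ⇒ V=2.3395 continue | (k=2,j=1): S=105.0800, (K−S)⁺=0.0000, hold=0.4376 ⇒ V=0.4376 continue | (k=2,j=2): S=123.6077, (K−S)⁺=0.0000, hold=0.0383 ⇒ V=0.0383 continue  boundary S*=-
step 1: (k=1,j=0): S=96.8852, (K−S)⁺=0.0000, hold=1.2148 ⇒ V=1.2148 continue | (k=1,j=1): S=113.9680, (K−S)⁺=0.0000, hold=0.2023 ⇒ V=0.2023 continue  boundary S*=-
step 0: (k=0,j=0): S=105.0800, (K−S)⁺=0.0000, hold=0.6166 ⇒ V=0.6166 continue  boundary S*=-

price = 0.6166
boundary = - - - - - 70.0175 75.9398 70.0175
tree:
0.6166
1.2148 0.2023
2.3395 0.4376 0.0383
4.3810 0.9325 0.0929 0.0000
7.9230 1.9491 0.2253 0.0000 0.0000
13.7125 3.9695 0.5463 0.0000 0.0000 0.0000
19.1729 7.7902 1.3247 0.0000 0.0000 0.0000 0.0000
24.2075 13.7125 3.2125 0.0000 0.0000 0.0000 0.0000 0.0000
28.8494 19.1729 7.7902 0.0000 0.0000 0.0000 0.0000 0.0000 0.0000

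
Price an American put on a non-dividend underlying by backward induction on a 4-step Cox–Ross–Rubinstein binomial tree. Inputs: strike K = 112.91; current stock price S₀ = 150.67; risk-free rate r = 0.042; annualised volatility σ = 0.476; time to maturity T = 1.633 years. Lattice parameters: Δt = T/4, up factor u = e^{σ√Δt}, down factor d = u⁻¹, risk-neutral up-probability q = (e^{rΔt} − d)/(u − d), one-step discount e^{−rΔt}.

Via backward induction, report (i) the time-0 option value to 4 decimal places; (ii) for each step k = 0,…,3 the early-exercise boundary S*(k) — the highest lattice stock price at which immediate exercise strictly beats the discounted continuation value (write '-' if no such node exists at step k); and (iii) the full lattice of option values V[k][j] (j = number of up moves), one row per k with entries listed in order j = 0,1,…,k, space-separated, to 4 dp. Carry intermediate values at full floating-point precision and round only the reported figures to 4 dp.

price = 14.5951
boundary = - - - 60.5022
tree:
14.5951
23.1398 4.8161
35.6010 8.9493 0.0000
52.4078 16.6299 0.0000 0.0000
68.2740 30.9020 0.0000 0.0000 0.0000

Δt=0.40825  u=1.35546  d=0.73776  q=0.45254  discount=0.98300
step 4 (expiry): payoffs max(K−S,0) = 68.2740 30.9020 0.0000 0.0000 0.0000
step 3: (k=3,j=0): S=60.5022, (K−S)⁺=52.4078, hold=50.4883 ⇒ V=52.4078 exercise | (k=3,j=1): S=111.1582, (K−S)⁺=1.7518, hold=16.6299 ⇒ V=16.6299 continue | (k=3,j=2): S=204.2265, (K−S)⁺=0.0000, hold=0.0000 ⇒ V=0.0000 continue | (k=3,j=3): S=375.2171, (K−S)⁺=0.0000, hold=0.0000 ⇒ V=0.0000 continue  boundary S*=60.5022
step 2: (k=2,j=0): S=82.0080, (K−S)⁺=30.9020, hold=35.6010 ⇒ V=35.6010 continue | (k=2,j=1): S=150.6700, (K−S)⁺=0.0000, hold=8.9493 ⇒ V=8.9493 continue | (k=2,j=2): S=276.8199, (K−S)⁺=0.0000, hold=0.0000 ⇒ V=0.0000 continue  boundary S*=-
step 1: (k=1,j=0): S=111.1582, (K−S)⁺=1.7518, hold=23.1398 ⇒ V=23.1398 continue | (k=1,j=1): S=204.2265, (K−S)⁺=0.0000, hold=4.8161 ⇒ V=4.8161 continue  boundary S*=-
step 0: (k=0,j=0): S=150.6700, (K−S)⁺=0.0000, hold=14.5951 ⇒ V=14.5951 continue  boundary S*=-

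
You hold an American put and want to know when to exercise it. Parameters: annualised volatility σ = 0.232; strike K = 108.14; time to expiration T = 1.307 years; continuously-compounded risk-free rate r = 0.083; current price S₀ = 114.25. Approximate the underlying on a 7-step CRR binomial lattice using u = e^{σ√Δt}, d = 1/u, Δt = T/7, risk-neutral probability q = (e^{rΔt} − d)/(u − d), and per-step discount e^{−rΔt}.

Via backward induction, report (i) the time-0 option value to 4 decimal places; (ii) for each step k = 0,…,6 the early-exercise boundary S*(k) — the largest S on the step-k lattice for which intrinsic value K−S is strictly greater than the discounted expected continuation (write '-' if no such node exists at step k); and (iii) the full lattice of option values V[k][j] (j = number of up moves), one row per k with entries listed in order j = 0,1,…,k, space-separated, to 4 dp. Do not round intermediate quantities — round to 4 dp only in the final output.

price = 5.4988
boundary = - - - 84.5755 93.4936 84.5755 93.4936
tree:
5.4988
9.2353 2.6306
15.0288 4.8080 0.9430
23.5645 8.5463 1.9187 0.1801
31.6319 14.6464 3.8514 0.4090 0.0000
38.9298 23.5645 7.5978 0.9286 0.0000 0.0000
45.5316 31.6319 14.6464 2.1086 0.0000 0.0000 0.0000
51.5036 38.9298 23.5645 4.7880 0.0000 0.0000 0.0000 0.0000

Δt=0.18671, u=1.10545, d=0.90461, q=0.55273, disc=e^(-rΔt)=0.98462
k=7 terminal: V=max(K-S,0) → 51.5036 38.9298 23.5645 4.7880 0.0000 0.0000 0.0000 0.0000
k=6: j=0 S=62.6084 intr=45.5316 cont=43.8686 V=45.5316[EX]; j=1 S=76.5081 intr=31.6319 cont=29.9690 V=31.6319[EX]; j=2 S=93.4936 intr=14.6464 cont=12.9835 V=14.6464[EX]; j=3 S=114.2500 intr=0.0000 cont=2.1086 V=2.1086[hold]; j=4 S=139.6146 intr=0.0000 cont=0.0000 V=0.0000[hold]; j=5 S=170.6103 intr=0.0000 cont=0.0000 V=0.0000[hold]; j=6 S=208.4874 intr=0.0000 cont=0.0000 V=0.0000[hold]  S*(6)=93.4936
k=5: j=0 S=69.2102 intr=38.9298 cont=37.2669 V=38.9298[EX]; j=1 S=84.5755 intr=23.5645 cont=21.9016 V=23.5645[EX]; j=2 S=103.3520 intr=4.7880 cont=7.5978 V=7.5978[hold]; j=3 S=126.2971 intr=0.0000 cont=0.9286 V=0.9286[hold]; j=4 S=154.3363 intr=0.0000 cont=0.0000 V=0.0000[hold]; j=5 S=188.6004 intr=0.0000 cont=0.0000 V=0.0000[hold]  S*(5)=84.5755
k=4: j=0 S=76.5081 intr=31.6319 cont=29.9690 V=31.6319[EX]; j=1 S=93.4936 intr=14.6464 cont=14.5127 V=14.6464[EX]; j=2 S=114.2500 intr=0.0000 cont=3.8514 V=3.8514[hold]; j=3 S=139.6146 intr=0.0000 cont=0.4090 V=0.4090[hold]; j=4 S=170.6103 intr=0.0000 cont=0.0000 V=0.0000[hold]  S*(4)=93.4936
k=3: j=0 S=84.5755 intr=23.5645 cont=21.9016 V=23.5645[EX]; j=1 S=103.3520 intr=4.7880 cont=8.5463 V=8.5463[hold]; j=2 S=126.2971 intr=0.0000 cont=1.9187 V=1.9187[hold]; j=3 S=154.3363 intr=0.0000 cont=0.1801 V=0.1801[hold]  S*(3)=84.5755
k=2: j=0 S=93.4936 intr=14.6464 cont=15.0288 V=15.0288[hold]; j=1 S=114.2500 intr=0.0000 cont=4.8080 V=4.8080[hold]; j=2 S=139.6146 intr=0.0000 cont=0.9430 V=0.9430[hold]  S*(2)=-
k=1: j=0 S=103.3520 intr=4.7880 cont=9.2353 V=9.2353[hold]; j=1 S=126.2971 intr=0.0000 cont=2.6306 V=2.6306[hold]  S*(1)=-
k=0: j=0 S=114.2500 intr=0.0000 cont=5.4988 V=5.4988[hold]  S*(0)=-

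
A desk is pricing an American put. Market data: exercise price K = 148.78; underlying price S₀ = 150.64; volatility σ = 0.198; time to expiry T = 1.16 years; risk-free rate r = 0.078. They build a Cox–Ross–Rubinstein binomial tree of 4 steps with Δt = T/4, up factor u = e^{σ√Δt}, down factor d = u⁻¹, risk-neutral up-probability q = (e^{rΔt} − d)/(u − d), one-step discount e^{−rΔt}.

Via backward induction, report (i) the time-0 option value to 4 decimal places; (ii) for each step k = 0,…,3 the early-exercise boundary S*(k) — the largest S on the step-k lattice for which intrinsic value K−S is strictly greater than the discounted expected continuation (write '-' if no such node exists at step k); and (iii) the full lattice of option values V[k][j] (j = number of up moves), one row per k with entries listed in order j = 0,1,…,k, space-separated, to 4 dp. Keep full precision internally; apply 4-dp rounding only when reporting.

params: Δt=0.29000 u=1.11252 d=0.89886 q=0.58045 e^(-rΔt)=0.97763
t_4 payoffs: 50.4442 27.0701 0.0000 0.0000 0.0000
t_3: node(3,0) S=109.4004 payoff=39.3796 vs cont=36.0520 → 39.3796 [stop]  node(3,1) S=135.4045 payoff=13.3755 vs cont=11.1034 → 13.3755 [stop]  node(3,2) S=167.5898 payoff=0.0000 vs cont=0.0000 → 0.0000 [wait]  node(3,3) S=207.4254 payoff=0.0000 vs cont=0.0000 → 0.0000 [wait]  ⇒ S*(3)=135.4045
t_2: node(2,0) S=121.7099 payoff=27.0701 vs cont=23.7425 → 27.0701 [stop]  node(2,1) S=150.6400 payoff=0.0000 vs cont=5.4862 → 5.4862 [wait]  node(2,2) S=186.4467 payoff=0.0000 vs cont=0.0000 → 0.0000 [wait]  ⇒ S*(2)=121.7099
t_1: node(1,0) S=135.4045 payoff=13.3755 vs cont=14.2166 → 14.2166 [wait]  node(1,1) S=167.5898 payoff=0.0000 vs cont=2.2503 → 2.2503 [wait]  ⇒ S*(1)=-
t_0: node(0,0) S=150.6400 payoff=0.0000 vs cont=7.1082 → 7.1082 [wait]  ⇒ S*(0)=-

price = 7.1082
boundary = - - 121.7099 135.4045
tree:
7.1082
14.2166 2.2503
27.0701 5.4862 0.0000
39.3796 13.3755 0.0000 0.0000
50.4442 27.0701 0.0000 0.0000 0.0000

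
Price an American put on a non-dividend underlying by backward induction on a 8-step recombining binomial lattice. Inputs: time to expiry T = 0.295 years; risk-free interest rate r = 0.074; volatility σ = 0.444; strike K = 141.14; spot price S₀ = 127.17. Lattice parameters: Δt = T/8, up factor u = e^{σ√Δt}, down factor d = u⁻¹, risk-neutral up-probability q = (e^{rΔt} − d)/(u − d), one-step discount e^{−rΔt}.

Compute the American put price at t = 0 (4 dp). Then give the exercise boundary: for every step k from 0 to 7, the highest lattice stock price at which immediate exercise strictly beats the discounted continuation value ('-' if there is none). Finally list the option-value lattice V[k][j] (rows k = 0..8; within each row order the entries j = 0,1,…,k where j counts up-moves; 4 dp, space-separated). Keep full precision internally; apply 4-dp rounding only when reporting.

price = 19.7480
boundary = - - - 98.4691 107.2329 98.4691 107.2329 116.7768
tree:
19.7480
26.3911 13.0717
34.1445 18.6175 7.4793
42.6709 25.6240 11.5638 3.3487
50.7185 33.9071 17.3051 5.7634 0.9008
58.1084 42.6709 24.8569 9.6870 1.7876 0.0000
64.8943 50.7185 33.9071 15.7502 3.5475 0.0000 0.0000
71.1257 58.1084 42.6709 24.3632 7.0398 0.0000 0.0000 0.0000
76.8478 64.8943 50.7185 33.9071 13.9700 0.0000 0.0000 0.0000 0.0000

Δt=0.03687  u=1.08900  d=0.91827  q=0.49470  discount=0.99727
step 8 (expiry): payoffs max(K−S,0) = 76.8478 64.8943 50.7185 33.9071 13.9700 0.0000 0.0000 0.0000 0.0000
step 7: (k=7,j=0): S=70.0143, (K−S)⁺=71.1257, hold=70.7411 ⇒ V=71.1257 exercise | (k=7,j=1): S=83.0316, (K−S)⁺=58.1084, hold=57.7238 ⇒ V=58.1084 exercise | (k=7,j=2): S=98.4691, (K−S)⁺=42.6709, hold=42.2863 ⇒ V=42.6709 exercise | (k=7,j=3): S=116.7768, (K−S)⁺=24.3632, hold=23.9786 ⇒ V=24.3632 exercise | (k=7,j=4): S=138.4883, (K−S)⁺=2.6517, hold=7.0398 ⇒ V=7.0398 continue | (k=7,j=5): S=164.2364, (K−S)⁺=0.0000, hold=0.0000 ⇒ V=0.0000 continue | (k=7,j=6): S=194.7718, (K−S)⁺=0.0000, hold=0.0000 ⇒ V=0.0000 continue | (k=7,j=7): S=230.9843, (K−S)⁺=0.0000, hold=0.0000 ⇒ V=0.0000 continue  boundary S*=116.7768
step 6: (k=6,j=0): S=76.2457, (K−S)⁺=64.8943, hold=64.5097 ⇒ V=64.8943 exercise | (k=6,j=1): S=90.4215, (K−S)⁺=50.7185, hold=50.3339 ⇒ V=50.7185 exercise | (k=6,j=2): S=107.2329, (K−S)⁺=33.9071, hold=33.5225 ⇒ V=33.9071 exercise | (k=6,j=3): S=127.1700, (K−S)⁺=13.9700, hold=15.7502 ⇒ V=15.7502 continue | (k=6,j=4): S=150.8138, (K−S)⁺=0.0000, hold=3.5475 ⇒ V=3.5475 continue | (k=6,j=5): S=178.8536, (K−S)⁺=0.0000, hold=0.0000 ⇒ V=0.0000 continue | (k=6,j=6): S=212.1066, (K−S)⁺=0.0000, hold=0.0000 ⇒ V=0.0000 continue  boundary S*=107.2329
step 5: (k=5,j=0): S=83.0316, (K−S)⁺=58.1084, hold=57.7238 ⇒ V=58.1084 exercise | (k=5,j=1): S=98.4691, (K−S)⁺=42.6709, hold=42.2863 ⇒ V=42.6709 exercise | (k=5,j=2): S=116.7768, (K−S)⁺=24.3632, hold=24.8569 ⇒ V=24.8569 continue | (k=5,j=3): S=138.4883, (K−S)⁺=2.6517, hold=9.6870 ⇒ V=9.6870 continue | (k=5,j=4): S=164.2364, (K−S)⁺=0.0000, hold=1.7876 ⇒ V=1.7876 continue | (k=5,j=5): S=194.7718, (K−S)⁺=0.0000, hold=0.0000 ⇒ V=0.0000 continue  boundary S*=98.4691
step 4: (k=4,j=0): S=90.4215, (K−S)⁺=50.7185, hold=50.3339 ⇒ V=50.7185 exercise | (k=4,j=1): S=107.2329, (K−S)⁺=33.9071, hold=33.7660 ⇒ V=33.9071 exercise | (k=4,j=2): S=127.1700, (K−S)⁺=13.9700, hold=17.3051 ⇒ V=17.3051 continue | (k=4,j=3): S=150.8138, (K−S)⁺=0.0000, hold=5.7634 ⇒ V=5.7634 continue | (k=4,j=4): S=178.8536, (K−S)⁺=0.0000, hold=0.9008 ⇒ V=0.9008 continue  boundary S*=107.2329
step 3: (k=3,j=0): S=98.4691, (K−S)⁺=42.6709, hold=42.2863 ⇒ V=42.6709 exercise | (k=3,j=1): S=116.7768, (K−S)⁺=24.3632, hold=25.6240 ⇒ V=25.6240 continue | (k=3,j=2): S=138.4883, (K−S)⁺=2.6517, hold=11.5638 ⇒ V=11.5638 continue | (k=3,j=3): S=164.2364, (K−S)⁺=0.0000, hold=3.3487 ⇒ V=3.3487 continue  boundary S*=98.4691
step 2: (k=2,j=0): S=107.2329, (K−S)⁺=33.9071, hold=34.1445 ⇒ V=34.1445 continue | (k=2,j=1): S=127.1700, (K−S)⁺=13.9700, hold=18.6175 ⇒ V=18.6175 continue | (k=2,j=2): S=150.8138, (K−S)⁺=0.0000, hold=7.4793 ⇒ V=7.4793 continue  boundary S*=-
step 1: (k=1,j=0): S=116.7768, (K−S)⁺=24.3632, hold=26.3911 ⇒ V=26.3911 continue | (k=1,j=1): S=138.4883, (K−S)⁺=2.6517, hold=13.0717 ⇒ V=13.0717 continue  boundary S*=-
step 0: (k=0,j=0): S=127.1700, (K−S)⁺=13.9700, hold=19.7480 ⇒ V=19.7480 continue  boundary S*=-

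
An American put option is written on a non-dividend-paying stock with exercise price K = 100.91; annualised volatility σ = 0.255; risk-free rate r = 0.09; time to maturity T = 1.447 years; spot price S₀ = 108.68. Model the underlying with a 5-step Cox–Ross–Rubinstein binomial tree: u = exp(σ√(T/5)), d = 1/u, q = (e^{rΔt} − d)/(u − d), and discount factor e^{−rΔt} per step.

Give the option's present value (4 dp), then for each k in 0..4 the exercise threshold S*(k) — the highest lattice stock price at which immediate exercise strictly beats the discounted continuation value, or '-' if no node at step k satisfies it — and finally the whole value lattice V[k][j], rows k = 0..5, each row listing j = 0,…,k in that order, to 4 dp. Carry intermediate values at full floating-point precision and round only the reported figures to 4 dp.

price = 5.6187
boundary = - - 82.6032 72.0146 82.6032
tree:
5.6187
10.3189 2.2141
18.3068 4.5692 0.4800
28.8954 9.2586 1.1239 0.0000
38.1267 18.3068 2.6314 0.0000 0.0000
46.1746 28.8954 6.1613 0.0000 0.0000 0.0000

params: Δt=0.28940 u=1.14703 d=0.87181 q=0.56164 e^(-rΔt)=0.97429
t_5 payoffs: 46.1746 28.8954 6.1613 0.0000 0.0000 0.0000
t_4: node(4,0) S=62.7833 payoff=38.1267 vs cont=35.5323 → 38.1267 [stop]  node(4,1) S=82.6032 payoff=18.3068 vs cont=15.7124 → 18.3068 [stop]  node(4,2) S=108.6800 payoff=0.0000 vs cont=2.6314 → 2.6314 [wait]  node(4,3) S=142.9889 payoff=0.0000 vs cont=0.0000 → 0.0000 [wait]  node(4,4) S=188.1287 payoff=0.0000 vs cont=0.0000 → 0.0000 [wait]  ⇒ S*(4)=82.6032
t_3: node(3,0) S=72.0146 payoff=28.8954 vs cont=26.3010 → 28.8954 [stop]  node(3,1) S=94.7487 payoff=6.1613 vs cont=9.2586 → 9.2586 [wait]  node(3,2) S=124.6597 payoff=0.0000 vs cont=1.1239 → 1.1239 [wait]  node(3,3) S=164.0131 payoff=0.0000 vs cont=0.0000 → 0.0000 [wait]  ⇒ S*(3)=72.0146
t_2: node(2,0) S=82.6032 payoff=18.3068 vs cont=17.4072 → 18.3068 [stop]  node(2,1) S=108.6800 payoff=0.0000 vs cont=4.5692 → 4.5692 [wait]  node(2,2) S=142.9889 payoff=0.0000 vs cont=0.4800 → 0.4800 [wait]  ⇒ S*(2)=82.6032
t_1: node(1,0) S=94.7487 payoff=6.1613 vs cont=10.3189 → 10.3189 [wait]  node(1,1) S=124.6597 payoff=0.0000 vs cont=2.2141 → 2.2141 [wait]  ⇒ S*(1)=-
t_0: node(0,0) S=108.6800 payoff=0.0000 vs cont=5.6187 → 5.6187 [wait]  ⇒ S*(0)=-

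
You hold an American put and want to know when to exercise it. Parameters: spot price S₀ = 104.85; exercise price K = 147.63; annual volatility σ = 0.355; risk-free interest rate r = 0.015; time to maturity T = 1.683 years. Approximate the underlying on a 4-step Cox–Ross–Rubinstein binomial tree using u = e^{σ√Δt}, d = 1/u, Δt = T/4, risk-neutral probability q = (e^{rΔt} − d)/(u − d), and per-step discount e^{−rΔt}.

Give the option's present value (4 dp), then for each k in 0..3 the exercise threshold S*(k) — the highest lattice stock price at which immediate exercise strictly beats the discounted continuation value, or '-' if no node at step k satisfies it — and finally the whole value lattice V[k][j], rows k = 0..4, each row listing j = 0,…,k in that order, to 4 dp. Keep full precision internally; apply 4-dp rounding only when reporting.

Δt=0.42075  u=1.25894  d=0.79432  q=0.45631  discount=0.99371
step 4 (expiry): payoffs max(K−S,0) = 105.8907 81.4759 42.7800 0.0000 0.0000
step 3: (k=3,j=0): S=52.5474, (K−S)⁺=95.0826, hold=94.1538 ⇒ V=95.0826 exercise | (k=3,j=1): S=83.2842, (K−S)⁺=64.3458, hold=63.4170 ⇒ V=64.3458 exercise | (k=3,j=2): S=132.0001, (K−S)⁺=15.6299, hold=23.1127 ⇒ V=23.1127 continue | (k=3,j=3): S=209.2115, (K−S)⁺=0.0000, hold=0.0000 ⇒ V=0.0000 continue  boundary S*=83.2842
step 2: (k=2,j=0): S=66.1541, (K−S)⁺=81.4759, hold=80.5471 ⇒ V=81.4759 exercise | (k=2,j=1): S=104.8500, (K−S)⁺=42.7800, hold=45.2442 ⇒ V=45.2442 continue | (k=2,j=2): S=166.1804, (K−S)⁺=0.0000, hold=12.4870 ⇒ V=12.4870 continue  boundary S*=66.1541
step 1: (k=1,j=0): S=83.2842, (K−S)⁺=64.3458, hold=64.5343 ⇒ V=64.5343 continue | (k=1,j=1): S=132.0001, (K−S)⁺=15.6299, hold=30.1061 ⇒ V=30.1061 continue  boundary S*=-
step 0: (k=0,j=0): S=104.8500, (K−S)⁺=42.7800, hold=48.5172 ⇒ V=48.5172 continue  boundary S*=-

price = 48.5172
boundary = - - 66.1541 83.2842
tree:
48.5172
64.5343 30.1061
81.4759 45.2442 12.4870
95.0826 64.3458 23.1127 0.0000
105.8907 81.4759 42.7800 0.0000 0.0000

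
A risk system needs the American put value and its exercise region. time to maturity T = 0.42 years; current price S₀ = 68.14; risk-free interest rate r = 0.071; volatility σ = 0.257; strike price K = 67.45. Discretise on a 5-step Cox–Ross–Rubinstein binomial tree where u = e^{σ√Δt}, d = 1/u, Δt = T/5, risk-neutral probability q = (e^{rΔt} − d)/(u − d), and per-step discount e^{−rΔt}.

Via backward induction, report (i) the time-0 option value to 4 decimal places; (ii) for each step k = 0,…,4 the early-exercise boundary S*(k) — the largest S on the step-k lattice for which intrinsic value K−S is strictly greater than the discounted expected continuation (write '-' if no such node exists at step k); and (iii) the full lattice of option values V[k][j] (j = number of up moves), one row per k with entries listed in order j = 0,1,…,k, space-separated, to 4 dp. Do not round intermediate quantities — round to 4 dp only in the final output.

price = 3.5860
boundary = - - - 54.4949 58.7090
tree:
3.5860
5.7477 1.6437
8.8544 2.9630 0.4521
12.9551 5.1935 0.9505 0.0000
16.8667 8.7410 1.9982 0.0000 0.0000
20.4975 12.9551 4.2010 0.0000 0.0000 0.0000

Δt=0.08400  u=1.07733  d=0.92822  q=0.52150  discount=0.99405
step 5 (expiry): payoffs max(K−S,0) = 20.4975 12.9551 4.2010 0.0000 0.0000 0.0000
step 4: (k=4,j=0): S=50.5833, (K−S)⁺=16.8667, hold=16.4656 ⇒ V=16.8667 exercise | (k=4,j=1): S=58.7090, (K−S)⁺=8.7410, hold=8.3399 ⇒ V=8.7410 exercise | (k=4,j=2): S=68.1400, (K−S)⁺=0.0000, hold=1.9982 ⇒ V=1.9982 continue | (k=4,j=3): S=79.0860, (K−S)⁺=0.0000, hold=0.0000 ⇒ V=0.0000 continue | (k=4,j=4): S=91.7903, (K−S)⁺=0.0000, hold=0.0000 ⇒ V=0.0000 continue  boundary S*=58.7090
step 3: (k=3,j=0): S=54.4949, (K−S)⁺=12.9551, hold=12.5540 ⇒ V=12.9551 exercise | (k=3,j=1): S=63.2490, (K−S)⁺=4.2010, hold=5.1935 ⇒ V=5.1935 continue | (k=3,j=2): S=73.4093, (K−S)⁺=0.0000, hold=0.9505 ⇒ V=0.9505 continue | (k=3,j=3): S=85.2017, (K−S)⁺=0.0000, hold=0.0000 ⇒ V=0.0000 continue  boundary S*=54.4949
step 2: (k=2,j=0): S=58.7090, (K−S)⁺=8.7410, hold=8.8544 ⇒ V=8.8544 continue | (k=2,j=1): S=68.1400, (K−S)⁺=0.0000, hold=2.9630 ⇒ V=2.9630 continue | (k=2,j=2): S=79.0860, (K−S)⁺=0.0000, hold=0.4521 ⇒ V=0.4521 continue  boundary S*=-
step 1: (k=1,j=0): S=63.2490, (K−S)⁺=4.2010, hold=5.7477 ⇒ V=5.7477 continue | (k=1,j=1): S=73.4093, (K−S)⁺=0.0000, hold=1.6437 ⇒ V=1.6437 continue  boundary S*=-
step 0: (k=0,j=0): S=68.1400, (K−S)⁺=0.0000, hold=3.5860 ⇒ V=3.5860 continue  boundary S*=-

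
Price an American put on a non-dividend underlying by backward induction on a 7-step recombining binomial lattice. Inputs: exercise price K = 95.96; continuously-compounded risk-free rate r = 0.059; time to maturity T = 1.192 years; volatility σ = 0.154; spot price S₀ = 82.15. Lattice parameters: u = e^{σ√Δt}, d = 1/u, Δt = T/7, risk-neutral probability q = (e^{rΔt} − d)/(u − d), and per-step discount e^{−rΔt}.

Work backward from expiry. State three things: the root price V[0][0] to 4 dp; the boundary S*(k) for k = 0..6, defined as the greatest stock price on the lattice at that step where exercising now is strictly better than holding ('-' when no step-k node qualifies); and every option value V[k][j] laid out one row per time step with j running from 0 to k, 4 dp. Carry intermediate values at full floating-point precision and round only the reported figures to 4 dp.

price = 13.8100
boundary = 82.1500 77.0919 82.1500 77.0919 82.1500 87.5400 82.1500
tree:
13.8100
18.8681 8.7389
23.6148 13.8100 4.9674
28.0693 18.8681 8.4868 2.3304
32.2494 23.6148 13.8100 4.5156 0.6794
36.1722 28.0693 18.8681 8.4200 1.5723 0.0000
39.8535 32.2494 23.6148 13.8100 3.6385 0.0000 0.0000
43.3081 36.1722 28.0693 18.8681 8.4200 0.0000 0.0000 0.0000

params: Δt=0.17029 u=1.06561 d=0.93843 q=0.56351 e^(-rΔt)=0.99000
t_7 payoffs: 43.3081 36.1722 28.0693 18.8681 8.4200 0.0000 0.0000 0.0000
t_6: node(6,0) S=56.1065 payoff=39.8535 vs cont=38.8942 → 39.8535 [stop]  node(6,1) S=63.7106 payoff=32.2494 vs cont=31.2902 → 32.2494 [stop]  node(6,2) S=72.3452 payoff=23.6148 vs cont=22.6556 → 23.6148 [stop]  node(6,3) S=82.1500 payoff=13.8100 vs cont=12.8507 → 13.8100 [stop]  node(6,4) S=93.2837 payoff=2.6763 vs cont=3.6385 → 3.6385 [wait]  node(6,5) S=105.9263 payoff=0.0000 vs cont=0.0000 → 0.0000 [wait]  node(6,6) S=120.2823 payoff=0.0000 vs cont=0.0000 → 0.0000 [wait]  ⇒ S*(6)=82.1500
t_5: node(5,0) S=59.7878 payoff=36.1722 vs cont=35.2130 → 36.1722 [stop]  node(5,1) S=67.8907 payoff=28.0693 vs cont=27.1100 → 28.0693 [stop]  node(5,2) S=77.0919 payoff=18.8681 vs cont=17.9089 → 18.8681 [stop]  node(5,3) S=87.5400 payoff=8.4200 vs cont=7.9975 → 8.4200 [stop]  node(5,4) S=99.4042 payoff=0.0000 vs cont=1.5723 → 1.5723 [wait]  node(5,5) S=112.8763 payoff=0.0000 vs cont=0.0000 → 0.0000 [wait]  ⇒ S*(5)=87.5400
t_4: node(4,0) S=63.7106 payoff=32.2494 vs cont=31.2902 → 32.2494 [stop]  node(4,1) S=72.3452 payoff=23.6148 vs cont=22.6556 → 23.6148 [stop]  node(4,2) S=82.1500 payoff=13.8100 vs cont=12.8507 → 13.8100 [stop]  node(4,3) S=93.2837 payoff=2.6763 vs cont=4.5156 → 4.5156 [wait]  node(4,4) S=105.9263 payoff=0.0000 vs cont=0.6794 → 0.6794 [wait]  ⇒ S*(4)=82.1500
t_3: node(3,0) S=67.8907 payoff=28.0693 vs cont=27.1100 → 28.0693 [stop]  node(3,1) S=77.0919 payoff=18.8681 vs cont=17.9089 → 18.8681 [stop]  node(3,2) S=87.5400 payoff=8.4200 vs cont=8.4868 → 8.4868 [wait]  node(3,3) S=99.4042 payoff=0.0000 vs cont=2.3304 → 2.3304 [wait]  ⇒ S*(3)=77.0919
t_2: node(2,0) S=72.3452 payoff=23.6148 vs cont=22.6556 → 23.6148 [stop]  node(2,1) S=82.1500 payoff=13.8100 vs cont=12.8880 → 13.8100 [stop]  node(2,2) S=93.2837 payoff=2.6763 vs cont=4.9674 → 4.9674 [wait]  ⇒ S*(2)=82.1500
t_1: node(1,0) S=77.0919 payoff=18.8681 vs cont=17.9089 → 18.8681 [stop]  node(1,1) S=87.5400 payoff=8.4200 vs cont=8.7389 → 8.7389 [wait]  ⇒ S*(1)=77.0919
t_0: node(0,0) S=82.1500 payoff=13.8100 vs cont=13.0286 → 13.8100 [stop]  ⇒ S*(0)=82.1500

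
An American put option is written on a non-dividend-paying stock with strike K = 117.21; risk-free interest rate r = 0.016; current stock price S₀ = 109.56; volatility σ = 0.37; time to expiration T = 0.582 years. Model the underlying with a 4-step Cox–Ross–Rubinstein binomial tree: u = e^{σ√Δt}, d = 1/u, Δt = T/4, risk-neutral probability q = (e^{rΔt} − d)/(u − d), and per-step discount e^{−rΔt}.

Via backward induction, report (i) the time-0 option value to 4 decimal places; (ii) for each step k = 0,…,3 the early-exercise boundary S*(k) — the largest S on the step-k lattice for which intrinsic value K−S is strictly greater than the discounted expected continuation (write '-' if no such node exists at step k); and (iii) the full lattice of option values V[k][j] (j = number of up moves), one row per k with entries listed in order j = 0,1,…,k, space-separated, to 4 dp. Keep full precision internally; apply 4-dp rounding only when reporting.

price = 16.7341
boundary = - - 82.6160 95.1389
tree:
16.7341
24.5603 8.0971
34.5940 13.5024 2.1147
45.4685 22.0711 4.0221 0.0000
54.9117 34.5940 7.6500 0.0000 0.0000

params: Δt=0.14550 u=1.15158 d=0.86837 q=0.47300 e^(-rΔt)=0.99767
t_4 payoffs: 54.9117 34.5940 7.6500 0.0000 0.0000
t_3: node(3,0) S=71.7415 payoff=45.4685 vs cont=45.1960 → 45.4685 [stop]  node(3,1) S=95.1389 payoff=22.0711 vs cont=21.7986 → 22.0711 [stop]  node(3,2) S=126.1671 payoff=0.0000 vs cont=4.0221 → 4.0221 [wait]  node(3,3) S=167.3146 payoff=0.0000 vs cont=0.0000 → 0.0000 [wait]  ⇒ S*(3)=95.1389
t_2: node(2,0) S=82.6160 payoff=34.5940 vs cont=34.3215 → 34.5940 [stop]  node(2,1) S=109.5600 payoff=7.6500 vs cont=13.5024 → 13.5024 [wait]  node(2,2) S=145.2914 payoff=0.0000 vs cont=2.1147 → 2.1147 [wait]  ⇒ S*(2)=82.6160
t_1: node(1,0) S=95.1389 payoff=22.0711 vs cont=24.5603 → 24.5603 [wait]  node(1,1) S=126.1671 payoff=0.0000 vs cont=8.0971 → 8.0971 [wait]  ⇒ S*(1)=-
t_0: node(0,0) S=109.5600 payoff=7.6500 vs cont=16.7341 → 16.7341 [wait]  ⇒ S*(0)=-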